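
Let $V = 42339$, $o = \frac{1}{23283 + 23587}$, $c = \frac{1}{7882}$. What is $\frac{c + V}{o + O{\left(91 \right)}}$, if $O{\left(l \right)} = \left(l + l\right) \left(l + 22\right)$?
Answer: $\frac{7820634436565}{3798841907161} \approx 2.0587$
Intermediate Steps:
$c = \frac{1}{7882} \approx 0.00012687$
$O{\left(l \right)} = 2 l \left(22 + l\right)$
$o = \frac{1}{46870} \approx 2.1336 \cdot 10^{-5}$
$\frac{c + V}{o + O{\left(91 \right)}} = \frac{\frac{1}{7882} + 42339}{\frac{1}{46870} + 2 \cdot 91 \left(22 + 91\right)} = \frac{333715999}{7882 \left(\frac{1}{46870} + 2 \cdot 91 \cdot 113\right)} = \frac{333715999}{7882 \left(\frac{1}{46870} + 20566\right)} = \frac{333715999}{7882 \cdot \frac{963928421}{46870}} = \frac{333715999}{7882} \cdot \frac{46870}{963928421} = \frac{7820634436565}{3798841907161}$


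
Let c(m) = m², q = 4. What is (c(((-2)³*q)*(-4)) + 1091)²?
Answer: 305375625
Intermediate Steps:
(c(((-2)³*q)*(-4)) + 1091)² = ((((-2)³*4)*(-4))² + 1091)² = ((-8*4*(-4))² + 1091)² = ((-32*(-4))² + 1091)² = (128² + 1091)² = (16384 + 1091)² = 17475² = 305375625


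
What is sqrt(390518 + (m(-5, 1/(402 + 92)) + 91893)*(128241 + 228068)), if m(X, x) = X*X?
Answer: 2*sqrt(8187900295) ≈ 1.8097e+5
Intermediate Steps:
m(X, x) = X**2
sqrt(390518 + (m(-5, 1/(402 + 92)) + 91893)*(128241 + 228068)) = sqrt(390518 + ((-5)**2 + 91893)*(128241 + 228068)) = sqrt(390518 + (25 + 91893)*356309) = sqrt(390518 + 91918*356309) = sqrt(390518 + 32751210662) = sqrt(32751601180) = 2*sqrt(8187900295)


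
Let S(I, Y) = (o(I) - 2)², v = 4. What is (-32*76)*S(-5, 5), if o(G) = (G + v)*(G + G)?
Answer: -155648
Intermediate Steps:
o(G) = 2*G*(4 + G) (o(G) = (G + 4)*(G + G) = (4 + G)*(2*G) = 2*G*(4 + G))
S(I, Y) = (-2 + 2*I*(4 + I))² (S(I, Y) = (2*I*(4 + I) - 2)² = (-2 + 2*I*(4 + I))²)
(-32*76)*S(-5, 5) = (-32*76)*(4*(-1 - 5*(4 - 5))²) = -9728*(-1 - 5*(-1))² = -9728*(-1 + 5)² = -9728*4² = -9728*16 = -2432*64 = -155648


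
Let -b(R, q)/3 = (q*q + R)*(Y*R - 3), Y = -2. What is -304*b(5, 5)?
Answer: -355680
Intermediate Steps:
b(R, q) = -3*(-3 - 2*R)*(R + q²) (b(R, q) = -3*(q*q + R)*(-2*R - 3) = -3*(q² + R)*(-3 - 2*R) = -3*(R + q²)*(-3 - 2*R) = -3*(-3 - 2*R)*(R + q²))
-304*b(5, 5) = -304*(6*5² + 9*5 + 9*5² + 6*5*5²) = -304*(6*25 + 45 + 9*25 + 6*5*25) = -304*(150 + 45 + 225 + 750) = -304*1170 = -355680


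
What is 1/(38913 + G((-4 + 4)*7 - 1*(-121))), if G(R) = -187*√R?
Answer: 1/36856 ≈ 2.7133e-5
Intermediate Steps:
1/(38913 + G((-4 + 4)*7 - 1*(-121))) = 1/(38913 - 187*√((-4 + 4)*7 - 1*(-121))) = 1/(38913 - 187*√(0*7 + 121)) = 1/(38913 - 187*√(0 + 121)) = 1/(38913 - 187*√121) = 1/(38913 - 187*11) = 1/(38913 - 2057) = 1/36856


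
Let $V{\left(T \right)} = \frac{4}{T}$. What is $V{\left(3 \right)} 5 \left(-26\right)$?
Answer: $- \frac{520}{3} \approx -173.33$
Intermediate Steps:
$V{\left(3 \right)} 5 \left(-26\right) = \frac{4}{3} \cdot 5 \left(-26\right) = \frac{20}{3} \left(-26\right) = - \frac{520}{3}$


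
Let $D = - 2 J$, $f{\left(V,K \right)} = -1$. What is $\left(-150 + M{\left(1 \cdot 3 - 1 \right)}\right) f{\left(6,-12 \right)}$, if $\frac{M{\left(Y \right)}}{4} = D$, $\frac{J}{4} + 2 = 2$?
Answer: $150$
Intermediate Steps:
$J = 0$ ($J = -8 + 4 \cdot 2 = -8 + 8 = 0$)
$D = 0$ ($D = \left(-2\right) 0 = 0$)
$M{\left(Y \right)} = 0$ ($M{\left(Y \right)} = 4 \cdot 0 = 0$)
$\left(-150 + M{\left(1 \cdot 3 - 1 \right)}\right) f{\left(6,-12 \right)} = \left(-150 + 0\right) \left(-1\right) = \left(-150\right) \left(-1\right) = 150$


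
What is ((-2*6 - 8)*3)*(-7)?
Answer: 420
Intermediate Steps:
((-2*6 - 8)*3)*(-7) = ((-12 - 8)*3)*(-7) = -20*3*(-7) = -60*(-7) = 420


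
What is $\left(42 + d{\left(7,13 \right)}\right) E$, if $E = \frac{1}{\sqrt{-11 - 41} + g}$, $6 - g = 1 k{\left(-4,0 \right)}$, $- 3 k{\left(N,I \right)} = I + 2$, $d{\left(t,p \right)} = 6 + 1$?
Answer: $\frac{105}{31} - \frac{63 i \sqrt{13}}{62} \approx 3.3871 - 3.6637 i$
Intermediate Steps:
$d{\left(t,p \right)} = 7$
$k{\left(N,I \right)} = - \frac{2}{3} - \frac{I}{3}$ ($k{\left(N,I \right)} = - \frac{I + 2}{3} = - \frac{2 + I}{3} = - \frac{2}{3} - \frac{I}{3}$)
$g = \frac{20}{3}$ ($g = 6 - 1 \left(- \frac{2}{3} - 0\right) = 6 - 1 \left(- \frac{2}{3} + 0\right) = 6 - 1 \left(- \frac{2}{3}\right) = 6 - - \frac{2}{3} = 6 + \frac{2}{3} = \frac{20}{3} \approx 6.6667$)
$E = \frac{1}{\frac{20}{3} + 2 i \sqrt{13}}$ ($E = \frac{1}{\sqrt{-11 - 41} + \frac{20}{3}} = \frac{1}{\sqrt{-52} + \frac{20}{3}} = \frac{1}{2 i \sqrt{13} + \frac{20}{3}} = \frac{1}{\frac{20}{3} + 2 i \sqrt{13}} \approx 0.069124 - 0.074769 i$)
$\left(42 + d{\left(7,13 \right)}\right) E = \left(42 + 7\right) \left(\frac{15}{217} - \frac{9 i \sqrt{13}}{434}\right) = 49 \left(\frac{15}{217} - \frac{9 i \sqrt{13}}{434}\right) = \frac{105}{31} - \frac{63 i \sqrt{13}}{62}$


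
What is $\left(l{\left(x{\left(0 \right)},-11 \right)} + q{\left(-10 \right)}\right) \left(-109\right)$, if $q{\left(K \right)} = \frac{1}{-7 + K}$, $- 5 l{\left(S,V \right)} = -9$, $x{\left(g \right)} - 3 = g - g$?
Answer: $- \frac{16132}{85} \approx -189.79$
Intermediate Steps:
$x{\left(g \right)} = 3$ ($x{\left(g \right)} = 3 + \left(g - g\right) = 3 + 0 = 3$)
$l{\left(S,V \right)} = \frac{9}{5}$ ($l{\left(S,V \right)} = \left(- \frac{1}{5}\right) \left(-9\right) = \frac{9}{5}$)
$\left(l{\left(x{\left(0 \right)},-11 \right)} + q{\left(-10 \right)}\right) \left(-109\right) = \left(\frac{9}{5} + \frac{1}{-7 - 10}\right) \left(-109\right) = \left(\frac{9}{5} + \frac{1}{-17}\right) \left(-109\right) = \left(\frac{9}{5} - \frac{1}{17}\right) \left(-109\right) = \frac{148}{85} \left(-109\right) = - \frac{16132}{85}$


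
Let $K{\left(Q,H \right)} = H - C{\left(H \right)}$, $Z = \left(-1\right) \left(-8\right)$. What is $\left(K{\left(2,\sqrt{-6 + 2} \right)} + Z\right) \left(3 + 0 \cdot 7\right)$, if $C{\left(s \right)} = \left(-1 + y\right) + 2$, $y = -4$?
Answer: $33 + 6 i \approx 33.0 + 6.0 i$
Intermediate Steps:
$C{\left(s \right)} = -3$ ($C{\left(s \right)} = \left(-1 - 4\right) + 2 = -5 + 2 = -3$)
$Z = 8$
$K{\left(Q,H \right)} = 3 + H$ ($K{\left(Q,H \right)} = H - -3 = H + 3 = 3 + H$)
$\left(K{\left(2,\sqrt{-6 + 2} \right)} + Z\right) \left(3 + 0 \cdot 7\right) = \left(\left(3 + \sqrt{-6 + 2}\right) + 8\right) \left(3 + 0 \cdot 7\right) = \left(\left(3 + \sqrt{-4}\right) + 8\right) \left(3 + 0\right) = \left(\left(3 + 2 i\right) + 8\right) 3 = \left(11 + 2 i\right) 3 = 33 + 6 i$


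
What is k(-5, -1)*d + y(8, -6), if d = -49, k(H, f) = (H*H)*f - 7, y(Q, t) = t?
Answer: 1562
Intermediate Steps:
k(H, f) = -7 + f*H² (k(H, f) = H²*f - 7 = f*H² - 7 = -7 + f*H²)
k(-5, -1)*d + y(8, -6) = (-7 - 1*(-5)²)*(-49) - 6 = (-7 - 1*25)*(-49) - 6 = (-7 - 25)*(-49) - 6 = -32*(-49) - 6 = 1568 - 6 = 1562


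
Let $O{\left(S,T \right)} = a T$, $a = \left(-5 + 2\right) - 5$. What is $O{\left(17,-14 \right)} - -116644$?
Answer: $116756$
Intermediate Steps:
$a = -8$ ($a = -3 - 5 = -8$)
$O{\left(S,T \right)} = - 8 T$
$O{\left(17,-14 \right)} - -116644 = \left(-8\right) \left(-14\right) - -116644 = 112 + 116644 = 116756$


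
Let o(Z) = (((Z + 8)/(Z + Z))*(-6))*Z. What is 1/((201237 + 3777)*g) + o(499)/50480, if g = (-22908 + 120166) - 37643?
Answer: -1858952446633/61696199711280 ≈ -0.030131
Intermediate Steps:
o(Z) = -24 - 3*Z (o(Z) = (((8 + Z)/((2*Z)))*(-6))*Z = (((8 + Z)*(1/(2*Z)))*(-6))*Z = (((8 + Z)/(2*Z))*(-6))*Z = (-3*(8 + Z)/Z)*Z = -24 - 3*Z)
g = 59615 (g = 97258 - 37643 = 59615)
1/((201237 + 3777)*g) + o(499)/50480 = 1/((201237 + 3777)*59615) + (-24 - 3*499)/50480 = (1/59615)/205014 + (-24 - 1497)*(1/50480) = (1/205014)*(1/59615) - 1521*1/50480 = 1/12221909610 - 1521/50480 = -1858952446633/61696199711280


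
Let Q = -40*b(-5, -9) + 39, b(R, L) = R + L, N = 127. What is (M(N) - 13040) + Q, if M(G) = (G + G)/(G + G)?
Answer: -12440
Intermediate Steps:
b(R, L) = L + R
M(G) = 1 (M(G) = (2*G)/((2*G)) = (2*G)*(1/(2*G)) = 1)
Q = 599 (Q = -40*(-9 - 5) + 39 = -40*(-14) + 39 = 560 + 39 = 599)
(M(N) - 13040) + Q = (1 - 13040) + 599 = -13039 + 599 = -12440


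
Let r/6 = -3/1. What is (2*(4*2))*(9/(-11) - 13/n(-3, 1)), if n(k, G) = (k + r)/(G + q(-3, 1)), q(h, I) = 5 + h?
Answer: 1280/77 ≈ 16.623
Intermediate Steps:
r = -18 (r = 6*(-3/1) = 6*(-3*1) = 6*(-3) = -18)
n(k, G) = (-18 + k)/(2 + G) (n(k, G) = (k - 18)/(G + (5 - 3)) = (-18 + k)/(G + 2) = (-18 + k)/(2 + G))
(2*(4*2))*(9/(-11) - 13/n(-3, 1)) = (2*(4*2))*(9/(-11) - 13*(2 + 1)/(-18 - 3)) = (2*8)*(9*(-1/11) - 13/(-21/3)) = 16*(-9/11 - 13/((⅓)*(-21))) = 16*(-9/11 - 13/(-7)) = 16*(-9/11 - 13*(-⅐)) = 16*(-9/11 + 13/7) = 16*(80/77) = 1280/77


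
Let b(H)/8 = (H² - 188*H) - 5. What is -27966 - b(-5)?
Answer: -35646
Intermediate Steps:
b(H) = -40 - 1504*H + 8*H² (b(H) = 8*((H² - 188*H) - 5) = 8*(-5 + H² - 188*H) = -40 - 1504*H + 8*H²)
-27966 - b(-5) = -27966 - (-40 - 1504*(-5) + 8*(-5)²) = -27966 - (-40 + 7520 + 8*25) = -27966 - (-40 + 7520 + 200) = -27966 - 1*7680 = -27966 - 7680 = -35646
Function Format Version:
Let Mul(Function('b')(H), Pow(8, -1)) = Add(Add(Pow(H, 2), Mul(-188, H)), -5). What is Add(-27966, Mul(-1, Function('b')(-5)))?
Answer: -35646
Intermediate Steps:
Function('b')(H) = Add(-40, Mul(-1504, H), Mul(8, Pow(H, 2))) (Function('b')(H) = Mul(8, Add(Add(Pow(H, 2), Mul(-188, H)), -5)) = Mul(8, Add(-5, Pow(H, 2), Mul(-188, H))) = Add(-40, Mul(-1504, H), Mul(8, Pow(H, 2))))
Add(-27966, Mul(-1, Function('b')(-5))) = Add(-27966, Mul(-1, Add(-40, Mul(-1504, -5), Mul(8, Pow(-5, 2))))) = Add(-27966, Mul(-1, Add(-40, 7520, Mul(8, 25)))) = Add(-27966, Mul(-1, Add(-40, 7520, 200))) = Add(-27966, Mul(-1, 7680)) = Add(-27966, -7680) = -35646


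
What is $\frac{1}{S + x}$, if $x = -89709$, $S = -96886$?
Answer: $- \frac{1}{186595} \approx -5.3592 \cdot 10^{-6}$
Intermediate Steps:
$\frac{1}{S + x} = \frac{1}{-96886 - 89709} = \frac{1}{-186595} = - \frac{1}{186595}$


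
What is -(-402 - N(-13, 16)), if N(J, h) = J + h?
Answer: 405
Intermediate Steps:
-(-402 - N(-13, 16)) = -(-402 - (-13 + 16)) = -(-402 - 1*3) = -(-402 - 3) = -1*(-405) = 405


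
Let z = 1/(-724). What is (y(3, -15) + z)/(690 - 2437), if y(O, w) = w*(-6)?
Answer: -65159/1264828 ≈ -0.051516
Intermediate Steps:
y(O, w) = -6*w
z = -1/724 ≈ -0.0013812
(y(3, -15) + z)/(690 - 2437) = (-6*(-15) - 1/724)/(690 - 2437) = (90 - 1/724)/(-1747) = (65159/724)*(-1/1747) = -65159/1264828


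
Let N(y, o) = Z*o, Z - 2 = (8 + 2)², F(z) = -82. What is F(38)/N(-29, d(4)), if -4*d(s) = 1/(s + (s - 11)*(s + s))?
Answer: -8528/51 ≈ -167.22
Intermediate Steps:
d(s) = -1/(4*(s + 2*s*(-11 + s))) (d(s) = -1/(4*(s + (s - 11)*(s + s))) = -1/(4*(s + (-11 + s)*(2*s))) = -1/(4*(s + 2*s*(-11 + s))))
Z = 102 (Z = 2 + (8 + 2)² = 2 + 10² = 2 + 100 = 102)
N(y, o) = 102*o
F(38)/N(-29, d(4)) = -82/(102*(-¼/(4*(-21 + 2*4)))) = -82/(102*(-¼*¼/(-21 + 8))) = -82/(102*(-¼*¼/(-13))) = -82/(102*(-¼*¼*(-1/13))) = -82/(102*(1/208)) = -82/51/104 = -82*104/51 = -8528/51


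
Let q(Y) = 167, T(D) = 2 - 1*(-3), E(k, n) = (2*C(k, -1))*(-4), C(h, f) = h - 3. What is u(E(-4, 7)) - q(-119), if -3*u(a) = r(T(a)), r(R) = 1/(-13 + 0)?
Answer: -6512/39 ≈ -166.97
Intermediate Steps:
C(h, f) = -3 + h
E(k, n) = 24 - 8*k (E(k, n) = (2*(-3 + k))*(-4) = (-6 + 2*k)*(-4) = 24 - 8*k)
T(D) = 5 (T(D) = 2 + 3 = 5)
r(R) = -1/13 (r(R) = 1/(-13) = -1/13)
u(a) = 1/39 (u(a) = -⅓*(-1/13) = 1/39)
u(E(-4, 7)) - q(-119) = 1/39 - 1*167 = 1/39 - 167 = -6512/39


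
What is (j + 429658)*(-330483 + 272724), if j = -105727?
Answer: -18709930629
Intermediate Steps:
(j + 429658)*(-330483 + 272724) = (-105727 + 429658)*(-330483 + 272724) = 323931*(-57759) = -18709930629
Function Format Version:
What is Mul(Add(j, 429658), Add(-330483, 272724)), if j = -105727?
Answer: -18709930629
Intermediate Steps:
Mul(Add(j, 429658), Add(-330483, 272724)) = Mul(Add(-105727, 429658), Add(-330483, 272724)) = Mul(323931, -57759) = -18709930629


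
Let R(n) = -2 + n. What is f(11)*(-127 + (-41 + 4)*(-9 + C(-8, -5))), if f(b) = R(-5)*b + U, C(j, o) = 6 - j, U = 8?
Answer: 21528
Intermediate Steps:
f(b) = 8 - 7*b (f(b) = (-2 - 5)*b + 8 = -7*b + 8 = 8 - 7*b)
f(11)*(-127 + (-41 + 4)*(-9 + C(-8, -5))) = (8 - 7*11)*(-127 + (-41 + 4)*(-9 + (6 - 1*(-8)))) = (8 - 77)*(-127 - 37*(-9 + (6 + 8))) = -69*(-127 - 37*(-9 + 14)) = -69*(-127 - 37*5) = -69*(-127 - 185) = -69*(-312) = 21528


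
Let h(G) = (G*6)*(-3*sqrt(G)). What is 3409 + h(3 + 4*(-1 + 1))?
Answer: 3409 - 54*sqrt(3) ≈ 3315.5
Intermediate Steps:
h(G) = -18*G**(3/2) (h(G) = (6*G)*(-3*sqrt(G)) = -18*G**(3/2))
3409 + h(3 + 4*(-1 + 1)) = 3409 - 18*(3 + 4*(-1 + 1))**(3/2) = 3409 - 18*(3 + 4*0)**(3/2) = 3409 - 18*(3 + 0)**(3/2) = 3409 - 54*sqrt(3)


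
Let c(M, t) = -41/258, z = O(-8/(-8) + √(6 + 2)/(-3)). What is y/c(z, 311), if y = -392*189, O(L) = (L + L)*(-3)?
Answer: 19114704/41 ≈ 4.6621e+5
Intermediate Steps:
O(L) = -6*L (O(L) = (2*L)*(-3) = -6*L)
z = -6 + 4*√2 (z = -6*(-8/(-8) + √(6 + 2)/(-3)) = -6*(-8*(-⅛) + √8*(-⅓)) = -6*(1 + (2*√2)*(-⅓)) = -6*(1 - 2*√2/3) = -6 + 4*√2 ≈ -0.34315)
y = -74088
c(M, t) = -41/258 (c(M, t) = -41*1/258 = -41/258)
y/c(z, 311) = -74088/(-41/258) = -74088*(-258/41) = 19114704/41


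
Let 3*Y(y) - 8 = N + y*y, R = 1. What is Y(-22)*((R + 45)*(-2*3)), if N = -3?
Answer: -44988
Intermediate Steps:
Y(y) = 5/3 + y²/3 (Y(y) = 8/3 + (-3 + y*y)/3 = 8/3 + (-3 + y²)/3 = 8/3 + (-1 + y²/3) = 5/3 + y²/3)
Y(-22)*((R + 45)*(-2*3)) = (5/3 + (⅓)*(-22)²)*((1 + 45)*(-2*3)) = (5/3 + (⅓)*484)*(46*(-6)) = (5/3 + 484/3)*(-276) = 163*(-276) = -44988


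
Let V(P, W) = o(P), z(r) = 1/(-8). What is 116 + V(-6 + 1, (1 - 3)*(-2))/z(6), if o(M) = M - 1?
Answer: 164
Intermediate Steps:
o(M) = -1 + M
z(r) = -1/8
V(P, W) = -1 + P
116 + V(-6 + 1, (1 - 3)*(-2))/z(6) = 116 + (-1 + (-6 + 1))/(-1/8) = 116 - 8*(-1 - 5) = 116 - 8*(-6) = 116 + 48 = 164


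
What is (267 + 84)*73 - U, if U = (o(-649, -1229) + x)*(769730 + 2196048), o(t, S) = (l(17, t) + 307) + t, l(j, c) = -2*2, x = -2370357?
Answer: 7030978827557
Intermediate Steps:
l(j, c) = -4
o(t, S) = 303 + t (o(t, S) = (-4 + 307) + t = 303 + t)
U = -7030978801934 (U = ((303 - 649) - 2370357)*(769730 + 2196048) = (-346 - 2370357)*2965778 = -2370703*2965778 = -7030978801934)
(267 + 84)*73 - U = (267 + 84)*73 - 1*(-7030978801934) = 351*73 + 7030978801934 = 25623 + 7030978801934 = 7030978827557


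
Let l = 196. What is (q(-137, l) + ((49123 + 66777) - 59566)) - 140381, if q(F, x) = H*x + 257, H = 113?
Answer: -61642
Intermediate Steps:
q(F, x) = 257 + 113*x (q(F, x) = 113*x + 257 = 257 + 113*x)
(q(-137, l) + ((49123 + 66777) - 59566)) - 140381 = ((257 + 113*196) + ((49123 + 66777) - 59566)) - 140381 = ((257 + 22148) + (115900 - 59566)) - 140381 = (22405 + 56334) - 140381 = 78739 - 140381 = -61642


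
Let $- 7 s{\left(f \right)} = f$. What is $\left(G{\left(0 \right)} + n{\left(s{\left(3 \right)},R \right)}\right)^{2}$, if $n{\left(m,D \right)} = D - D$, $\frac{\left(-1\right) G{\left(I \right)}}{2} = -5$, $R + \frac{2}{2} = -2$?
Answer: $100$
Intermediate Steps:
$R = -3$ ($R = -1 - 2 = -3$)
$G{\left(I \right)} = 10$ ($G{\left(I \right)} = \left(-2\right) \left(-5\right) = 10$)
$s{\left(f \right)} = - \frac{f}{7}$
$n{\left(m,D \right)} = 0$
$\left(G{\left(0 \right)} + n{\left(s{\left(3 \right)},R \right)}\right)^{2} = \left(10 + 0\right)^{2} = 10^{2} = 100$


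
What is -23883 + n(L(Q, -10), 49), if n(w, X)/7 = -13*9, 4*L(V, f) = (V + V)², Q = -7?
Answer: -24702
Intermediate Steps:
L(V, f) = V² (L(V, f) = (V + V)²/4 = (2*V)²/4 = (4*V²)/4 = V²)
n(w, X) = -819 (n(w, X) = 7*(-13*9) = 7*(-1*117) = 7*(-117) = -819)
-23883 + n(L(Q, -10), 49) = -23883 - 819 = -24702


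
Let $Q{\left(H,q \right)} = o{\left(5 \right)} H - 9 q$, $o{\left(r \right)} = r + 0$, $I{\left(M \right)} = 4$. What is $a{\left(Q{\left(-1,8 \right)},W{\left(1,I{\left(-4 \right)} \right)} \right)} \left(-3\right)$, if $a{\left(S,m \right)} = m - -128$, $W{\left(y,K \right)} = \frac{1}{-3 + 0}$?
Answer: $-383$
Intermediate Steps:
$o{\left(r \right)} = r$
$Q{\left(H,q \right)} = - 9 q + 5 H$ ($Q{\left(H,q \right)} = 5 H - 9 q = - 9 q + 5 H$)
$W{\left(y,K \right)} = - \frac{1}{3}$ ($W{\left(y,K \right)} = \frac{1}{-3} = - \frac{1}{3}$)
$a{\left(S,m \right)} = 128 + m$ ($a{\left(S,m \right)} = m + 128 = 128 + m$)
$a{\left(Q{\left(-1,8 \right)},W{\left(1,I{\left(-4 \right)} \right)} \right)} \left(-3\right) = \left(128 - \frac{1}{3}\right) \left(-3\right) = \frac{383}{3} \left(-3\right) = -383$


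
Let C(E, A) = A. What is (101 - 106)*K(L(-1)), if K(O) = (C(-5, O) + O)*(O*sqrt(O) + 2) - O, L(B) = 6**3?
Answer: -3240 - 2799360*sqrt(6) ≈ -6.8602e+6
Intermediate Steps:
L(B) = 216
K(O) = -O + 2*O*(2 + O**(3/2)) (K(O) = (O + O)*(O*sqrt(O) + 2) - O = (2*O)*(O**(3/2) + 2) - O = (2*O)*(2 + O**(3/2)) - O = 2*O*(2 + O**(3/2)) - O = -O + 2*O*(2 + O**(3/2)))
(101 - 106)*K(L(-1)) = (101 - 106)*(2*216**(5/2) + 3*216) = -5*(2*(279936*sqrt(6)) + 648) = -5*(559872*sqrt(6) + 648) = -5*(648 + 559872*sqrt(6)) = -3240 - 2799360*sqrt(6)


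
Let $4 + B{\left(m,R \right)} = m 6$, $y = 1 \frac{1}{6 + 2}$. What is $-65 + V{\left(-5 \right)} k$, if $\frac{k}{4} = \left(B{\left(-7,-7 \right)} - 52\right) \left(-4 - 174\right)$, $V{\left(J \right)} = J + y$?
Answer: $-340223$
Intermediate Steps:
$y = \frac{1}{8}$ ($y = 1 \cdot \frac{1}{8} = \frac{1}{8} \approx 0.125$)
$B{\left(m,R \right)} = -4 + 6 m$ ($B{\left(m,R \right)} = -4 + m 6 = -4 + 6 m$)
$V{\left(J \right)} = \frac{1}{8} + J$ ($V{\left(J \right)} = J + \frac{1}{8} = \frac{1}{8} + J$)
$k = 69776$ ($k = 4 \left(\left(-4 + 6 \left(-7\right)\right) - 52\right) \left(-4 - 174\right) = 4 \left(\left(-4 - 42\right) - 52\right) \left(-178\right) = 4 \left(-46 - 52\right) \left(-178\right) = 4 \left(\left(-98\right) \left(-178\right)\right) = 4 \cdot 17444 = 69776$)
$-65 + V{\left(-5 \right)} k = -65 + \left(\frac{1}{8} - 5\right) 69776 = -65 - 340158 = -340223$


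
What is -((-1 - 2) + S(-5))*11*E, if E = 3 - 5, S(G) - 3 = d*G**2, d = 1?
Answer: 550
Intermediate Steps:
S(G) = 3 + G**2 (S(G) = 3 + 1*G**2 = 3 + G**2)
E = -2
-((-1 - 2) + S(-5))*11*E = -((-1 - 2) + (3 + (-5)**2))*11*(-2) = -(-3 + (3 + 25))*11*(-2) = -(-3 + 28)*11*(-2) = -25*11*(-2) = -275*(-2) = -1*(-550) = 550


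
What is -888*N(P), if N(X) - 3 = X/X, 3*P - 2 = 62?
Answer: -3552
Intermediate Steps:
P = 64/3 (P = ⅔ + (⅓)*62 = ⅔ + 62/3 = 64/3 ≈ 21.333)
N(X) = 4 (N(X) = 3 + X/X = 3 + 1 = 4)
-888*N(P) = -888*4 = -3552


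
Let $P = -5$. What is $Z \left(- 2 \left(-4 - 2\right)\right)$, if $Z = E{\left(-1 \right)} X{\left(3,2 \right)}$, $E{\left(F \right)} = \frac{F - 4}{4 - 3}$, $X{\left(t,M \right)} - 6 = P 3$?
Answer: $540$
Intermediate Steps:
$X{\left(t,M \right)} = -9$ ($X{\left(t,M \right)} = 6 - 15 = -9$)
$E{\left(F \right)} = -4 + F$ ($E{\left(F \right)} = \frac{-4 + F}{1} = \left(-4 + F\right) 1 = -4 + F$)
$Z = 45$ ($Z = \left(-4 - 1\right) \left(-9\right) = \left(-5\right) \left(-9\right) = 45$)
$Z \left(- 2 \left(-4 - 2\right)\right) = 45 \left(- 2 \left(-4 - 2\right)\right) = 45 \left(\left(-2\right) \left(-6\right)\right) = 45 \cdot 12 = 540$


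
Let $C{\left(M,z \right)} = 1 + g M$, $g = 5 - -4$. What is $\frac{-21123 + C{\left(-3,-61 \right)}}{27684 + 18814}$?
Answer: $- \frac{21149}{46498} \approx -0.45484$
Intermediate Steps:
$g = 9$ ($g = 5 + 4 = 9$)
$C{\left(M,z \right)} = 1 + 9 M$
$\frac{-21123 + C{\left(-3,-61 \right)}}{27684 + 18814} = \frac{-21123 + \left(1 + 9 \left(-3\right)\right)}{27684 + 18814} = \frac{-21123 + \left(1 - 27\right)}{46498} = \left(-21123 - 26\right) \frac{1}{46498} = \left(-21149\right) \frac{1}{46498} = - \frac{21149}{46498}$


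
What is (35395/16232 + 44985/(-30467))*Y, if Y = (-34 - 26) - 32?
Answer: -8008207735/123635086 ≈ -64.773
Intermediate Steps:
Y = -92 (Y = -60 - 32 = -92)
(35395/16232 + 44985/(-30467))*Y = (35395/16232 + 44985/(-30467))*(-92) = (35395*(1/16232) + 44985*(-1/30467))*(-92) = (35395/16232 - 44985/30467)*(-92) = (348182945/494540344)*(-92) = -8008207735/123635086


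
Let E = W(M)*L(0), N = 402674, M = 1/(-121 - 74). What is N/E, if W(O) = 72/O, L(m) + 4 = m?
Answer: 201337/28080 ≈ 7.1701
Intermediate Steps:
L(m) = -4 + m
M = -1/195 (M = 1/(-195) = -1/195 ≈ -0.0051282)
E = 56160 (E = (72/(-1/195))*(-4 + 0) = (72*(-195))*(-4) = -14040*(-4) = 56160)
N/E = 402674/56160 = 402674*(1/56160) = 201337/28080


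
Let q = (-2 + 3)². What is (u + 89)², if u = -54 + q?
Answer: 1296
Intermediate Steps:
q = 1 (q = 1² = 1)
u = -53 (u = -54 + 1 = -53)
(u + 89)² = (-53 + 89)² = 36² = 1296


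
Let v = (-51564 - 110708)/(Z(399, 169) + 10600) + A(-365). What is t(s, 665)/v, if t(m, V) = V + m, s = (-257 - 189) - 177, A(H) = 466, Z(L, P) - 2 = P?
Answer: 226191/2428507 ≈ 0.093140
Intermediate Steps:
Z(L, P) = 2 + P
s = -623 (s = -446 - 177 = -623)
v = 4857014/10771 (v = (-51564 - 110708)/((2 + 169) + 10600) + 466 = -162272/(171 + 10600) + 466 = -162272/10771 + 466 = 4857014/10771 ≈ 450.93)
t(s, 665)/v = (665 - 623)/(4857014/10771) = 42*(10771/4857014) = 226191/2428507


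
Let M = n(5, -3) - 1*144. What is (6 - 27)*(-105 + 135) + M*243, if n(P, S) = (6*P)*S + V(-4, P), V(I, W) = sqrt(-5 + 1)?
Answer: -57492 + 486*I ≈ -57492.0 + 486.0*I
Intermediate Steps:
V(I, W) = 2*I (V(I, W) = sqrt(-4) = 2*I)
n(P, S) = 2*I + 6*P*S (n(P, S) = (6*P)*S + 2*I = 6*P*S + 2*I = 2*I + 6*P*S)
M = -234 + 2*I (M = (2*I + 6*5*(-3)) - 1*144 = (2*I - 90) - 144 = (-90 + 2*I) - 144 = -234 + 2*I ≈ -234.0 + 2.0*I)
(6 - 27)*(-105 + 135) + M*243 = (6 - 27)*(-105 + 135) + (-234 + 2*I)*243 = -21*30 + (-56862 + 486*I) = -630 + (-56862 + 486*I) = -57492 + 486*I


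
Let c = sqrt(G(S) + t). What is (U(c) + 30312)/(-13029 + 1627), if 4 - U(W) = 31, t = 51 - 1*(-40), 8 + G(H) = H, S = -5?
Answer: -30285/11402 ≈ -2.6561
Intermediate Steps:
G(H) = -8 + H
t = 91 (t = 51 + 40 = 91)
c = sqrt(78) (c = sqrt((-8 - 5) + 91) = sqrt(-13 + 91) = sqrt(78) ≈ 8.8318)
U(W) = -27 (U(W) = 4 - 1*31 = 4 - 31 = -27)
(U(c) + 30312)/(-13029 + 1627) = (-27 + 30312)/(-13029 + 1627) = 30285/(-11402) = 30285*(-1/11402) = -30285/11402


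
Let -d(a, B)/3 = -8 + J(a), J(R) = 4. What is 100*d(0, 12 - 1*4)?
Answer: 1200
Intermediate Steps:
d(a, B) = 12 (d(a, B) = -3*(-8 + 4) = -3*(-4) = 12)
100*d(0, 12 - 1*4) = 100*12 = 1200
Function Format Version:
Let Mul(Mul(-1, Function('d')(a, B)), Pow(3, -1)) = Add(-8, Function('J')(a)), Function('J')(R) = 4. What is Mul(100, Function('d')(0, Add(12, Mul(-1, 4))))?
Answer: 1200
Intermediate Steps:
Function('d')(a, B) = 12 (Function('d')(a, B) = Mul(-3, Add(-8, 4)) = Mul(-3, -4) = 12)
Mul(100, Function('d')(0, Add(12, Mul(-1, 4)))) = Mul(100, 12) = 1200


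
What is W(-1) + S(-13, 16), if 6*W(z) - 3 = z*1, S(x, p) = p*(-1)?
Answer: -47/3 ≈ -15.667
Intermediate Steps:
S(x, p) = -p
W(z) = ½ + z/6 (W(z) = ½ + (z*1)/6 = ½ + z/6)
W(-1) + S(-13, 16) = (½ + (⅙)*(-1)) - 1*16 = (½ - ⅙) - 16 = ⅓ - 16 = -47/3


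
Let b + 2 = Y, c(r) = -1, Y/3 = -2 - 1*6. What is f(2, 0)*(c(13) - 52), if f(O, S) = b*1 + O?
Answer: 1272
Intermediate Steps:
Y = -24 (Y = 3*(-2 - 1*6) = 3*(-2 - 6) = 3*(-8) = -24)
b = -26 (b = -2 - 24 = -26)
f(O, S) = -26 + O (f(O, S) = -26*1 + O = -26 + O)
f(2, 0)*(c(13) - 52) = (-26 + 2)*(-1 - 52) = -24*(-53) = 1272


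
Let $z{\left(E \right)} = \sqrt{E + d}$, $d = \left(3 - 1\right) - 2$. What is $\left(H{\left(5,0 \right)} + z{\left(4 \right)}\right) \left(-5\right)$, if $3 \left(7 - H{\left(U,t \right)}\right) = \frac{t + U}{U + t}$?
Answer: $- \frac{130}{3} \approx -43.333$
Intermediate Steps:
$d = 0$ ($d = 2 - 2 = 0$)
$H{\left(U,t \right)} = \frac{20}{3}$ ($H{\left(U,t \right)} = 7 - \frac{\left(t + U\right) \frac{1}{U + t}}{3} = 7 - \frac{\left(U + t\right) \frac{1}{U + t}}{3} = 7 - \frac{1}{3} = \frac{20}{3}$)
$z{\left(E \right)} = \sqrt{E}$ ($z{\left(E \right)} = \sqrt{E + 0} = \sqrt{E}$)
$\left(H{\left(5,0 \right)} + z{\left(4 \right)}\right) \left(-5\right) = \left(\frac{20}{3} + \sqrt{4}\right) \left(-5\right) = \left(\frac{20}{3} + 2\right) \left(-5\right) = \frac{26}{3} \left(-5\right) = - \frac{130}{3}$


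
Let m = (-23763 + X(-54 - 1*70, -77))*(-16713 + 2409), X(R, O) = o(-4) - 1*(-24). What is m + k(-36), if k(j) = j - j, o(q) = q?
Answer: 339619872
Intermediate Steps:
X(R, O) = 20 (X(R, O) = -4 - 1*(-24) = -4 + 24 = 20)
m = 339619872 (m = (-23763 + 20)*(-16713 + 2409) = -23743*(-14304) = 339619872)
k(j) = 0
m + k(-36) = 339619872 + 0 = 339619872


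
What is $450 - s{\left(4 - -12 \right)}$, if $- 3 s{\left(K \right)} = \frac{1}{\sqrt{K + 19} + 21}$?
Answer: $\frac{26101}{58} - \frac{\sqrt{35}}{1218} \approx 450.01$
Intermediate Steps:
$s{\left(K \right)} = - \frac{1}{3 \left(21 + \sqrt{19 + K}\right)}$ ($s{\left(K \right)} = - \frac{1}{3 \left(\sqrt{K + 19} + 21\right)} = - \frac{1}{3 \left(\sqrt{19 + K} + 21\right)} = - \frac{1}{3 \left(21 + \sqrt{19 + K}\right)}$)
$450 - s{\left(4 - -12 \right)} = 450 - - \frac{1}{63 + 3 \sqrt{19 + \left(4 - -12\right)}} = 450 - - \frac{1}{63 + 3 \sqrt{19 + \left(4 + 12\right)}} = 450 - - \frac{1}{63 + 3 \sqrt{19 + 16}} = 450 - - \frac{1}{63 + 3 \sqrt{35}} = 450 + \frac{1}{63 + 3 \sqrt{35}}$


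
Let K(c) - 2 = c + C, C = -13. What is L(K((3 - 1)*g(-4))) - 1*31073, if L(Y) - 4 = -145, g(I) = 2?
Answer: -31214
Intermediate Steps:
K(c) = -11 + c (K(c) = 2 + (c - 13) = 2 + (-13 + c) = -11 + c)
L(Y) = -141 (L(Y) = 4 - 145 = -141)
L(K((3 - 1)*g(-4))) - 1*31073 = -141 - 1*31073 = -141 - 31073 = -31214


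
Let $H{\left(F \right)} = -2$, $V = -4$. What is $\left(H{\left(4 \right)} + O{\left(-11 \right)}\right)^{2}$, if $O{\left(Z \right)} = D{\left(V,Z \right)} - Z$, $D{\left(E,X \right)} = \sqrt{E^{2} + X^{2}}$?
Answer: $\left(9 + \sqrt{137}\right)^{2} \approx 428.68$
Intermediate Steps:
$O{\left(Z \right)} = \sqrt{16 + Z^{2}} - Z$ ($O{\left(Z \right)} = \sqrt{\left(-4\right)^{2} + Z^{2}} - Z = \sqrt{16 + Z^{2}} - Z$)
$\left(H{\left(4 \right)} + O{\left(-11 \right)}\right)^{2} = \left(-2 - \left(-11 - \sqrt{16 + \left(-11\right)^{2}}\right)\right)^{2} = \left(-2 + \left(\sqrt{16 + 121} + 11\right)\right)^{2} = \left(-2 + \left(\sqrt{137} + 11\right)\right)^{2} = \left(-2 + \left(11 + \sqrt{137}\right)\right)^{2} = \left(9 + \sqrt{137}\right)^{2}$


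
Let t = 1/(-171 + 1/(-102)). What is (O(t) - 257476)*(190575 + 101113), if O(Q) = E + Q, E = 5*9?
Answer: -1309786763081080/17443 ≈ -7.5090e+10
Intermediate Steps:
E = 45
t = -102/17443 (t = 1/(-171 - 1/102) = 1/(-17443/102) = -102/17443 ≈ -0.0058476)
O(Q) = 45 + Q
(O(t) - 257476)*(190575 + 101113) = ((45 - 102/17443) - 257476)*(190575 + 101113) = (784833/17443 - 257476)*291688 = -4490369035/17443*291688 = -1309786763081080/17443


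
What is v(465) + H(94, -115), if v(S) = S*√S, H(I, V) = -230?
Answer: -230 + 465*√465 ≈ 9797.2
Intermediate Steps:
v(S) = S^(3/2)
v(465) + H(94, -115) = 465^(3/2) - 230 = 465*√465 - 230 = -230 + 465*√465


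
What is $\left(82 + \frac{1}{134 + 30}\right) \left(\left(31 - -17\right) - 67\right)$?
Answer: $- \frac{255531}{164} \approx -1558.1$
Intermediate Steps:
$\left(82 + \frac{1}{134 + 30}\right) \left(\left(31 - -17\right) - 67\right) = \left(82 + \frac{1}{164}\right) \left(\left(31 + 17\right) - 67\right) = \left(82 + \frac{1}{164}\right) \left(48 - 67\right) = \frac{13449}{164} \left(-19\right) = - \frac{255531}{164}$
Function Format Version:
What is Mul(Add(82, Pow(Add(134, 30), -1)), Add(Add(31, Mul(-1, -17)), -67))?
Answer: Rational(-255531, 164) ≈ -1558.1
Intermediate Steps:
Mul(Add(82, Pow(Add(134, 30), -1)), Add(Add(31, Mul(-1, -17)), -67)) = Mul(Add(82, Pow(164, -1)), Add(Add(31, 17), -67)) = Mul(Add(82, Rational(1, 164)), Add(48, -67)) = Mul(Rational(13449, 164), -19) = Rational(-255531, 164)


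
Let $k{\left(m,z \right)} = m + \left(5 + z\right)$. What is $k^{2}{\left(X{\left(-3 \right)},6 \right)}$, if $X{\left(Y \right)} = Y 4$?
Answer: $1$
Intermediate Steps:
$X{\left(Y \right)} = 4 Y$
$k{\left(m,z \right)} = 5 + m + z$
$k^{2}{\left(X{\left(-3 \right)},6 \right)} = \left(5 + 4 \left(-3\right) + 6\right)^{2} = \left(5 - 12 + 6\right)^{2} = \left(-1\right)^{2} = 1$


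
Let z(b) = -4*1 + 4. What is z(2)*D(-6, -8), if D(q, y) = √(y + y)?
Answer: 0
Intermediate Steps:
D(q, y) = √2*√y (D(q, y) = √(2*y) = √2*√y)
z(b) = 0 (z(b) = -4 + 4 = 0)
z(2)*D(-6, -8) = 0*(√2*√(-8)) = 0*(√2*(2*I*√2)) = 0*(4*I) = 0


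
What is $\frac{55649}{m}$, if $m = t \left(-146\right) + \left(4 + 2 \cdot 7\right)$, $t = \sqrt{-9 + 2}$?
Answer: $\frac{500841}{74768} + \frac{4062377 i \sqrt{7}}{74768} \approx 6.6986 + 143.75 i$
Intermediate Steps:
$t = i \sqrt{7}$ ($t = \sqrt{-7} = i \sqrt{7} \approx 2.6458 i$)
$m = 18 - 146 i \sqrt{7}$ ($m = i \sqrt{7} \left(-146\right) + \left(4 + 2 \cdot 7\right) = - 146 i \sqrt{7} + \left(4 + 14\right) = - 146 i \sqrt{7} + 18 = 18 - 146 i \sqrt{7} \approx 18.0 - 386.28 i$)
$\frac{55649}{m} = \frac{55649}{18 - 146 i \sqrt{7}}$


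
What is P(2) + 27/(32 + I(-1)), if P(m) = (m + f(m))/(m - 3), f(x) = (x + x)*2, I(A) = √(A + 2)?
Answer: -101/11 ≈ -9.1818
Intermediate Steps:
I(A) = √(2 + A)
f(x) = 4*x (f(x) = (2*x)*2 = 4*x)
P(m) = 5*m/(-3 + m) (P(m) = (m + 4*m)/(m - 3) = (5*m)/(-3 + m) = 5*m/(-3 + m))
P(2) + 27/(32 + I(-1)) = 5*2/(-3 + 2) + 27/(32 + √(2 - 1)) = 5*2/(-1) + 27/(32 + √1) = 5*2*(-1) + 27/(32 + 1) = -10 + 27/33 = -10 + 27*(1/33) = -10 + 9/11 = -101/11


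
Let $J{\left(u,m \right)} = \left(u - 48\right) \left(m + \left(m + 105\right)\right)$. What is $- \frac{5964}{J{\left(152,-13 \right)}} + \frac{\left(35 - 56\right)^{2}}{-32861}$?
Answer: $- \frac{49901565}{67496494} \approx -0.73932$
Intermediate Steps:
$J{\left(u,m \right)} = \left(-48 + u\right) \left(105 + 2 m\right)$ ($J{\left(u,m \right)} = \left(-48 + u\right) \left(m + \left(105 + m\right)\right) = \left(-48 + u\right) \left(105 + 2 m\right)$)
$- \frac{5964}{J{\left(152,-13 \right)}} + \frac{\left(35 - 56\right)^{2}}{-32861} = - \frac{5964}{-5040 - -1248 + 105 \cdot 152 + 2 \left(-13\right) 152} + \frac{\left(35 - 56\right)^{2}}{-32861} = - \frac{5964}{-5040 + 1248 + 15960 - 3952} + \left(-21\right)^{2} \left(- \frac{1}{32861}\right) = - \frac{5964}{8216} + 441 \left(- \frac{1}{32861}\right) = \left(-5964\right) \frac{1}{8216} - \frac{441}{32861} = - \frac{1491}{2054} - \frac{441}{32861} = - \frac{49901565}{67496494}$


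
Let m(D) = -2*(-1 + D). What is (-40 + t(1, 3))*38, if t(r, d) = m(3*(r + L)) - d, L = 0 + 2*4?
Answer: -3610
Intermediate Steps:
L = 8 (L = 0 + 8 = 8)
m(D) = 2 - 2*D
t(r, d) = -46 - d - 6*r (t(r, d) = (2 - 6*(r + 8)) - d = (2 - 6*(8 + r)) - d = (2 - 2*(24 + 3*r)) - d = (2 + (-48 - 6*r)) - d = (-46 - 6*r) - d = -46 - d - 6*r)
(-40 + t(1, 3))*38 = (-40 + (-46 - 1*3 - 6*1))*38 = (-40 + (-46 - 3 - 6))*38 = (-40 - 55)*38 = -95*38 = -3610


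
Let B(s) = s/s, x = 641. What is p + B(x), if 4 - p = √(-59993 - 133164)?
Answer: 5 - I*√193157 ≈ 5.0 - 439.5*I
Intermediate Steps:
B(s) = 1
p = 4 - I*√193157 (p = 4 - √(-59993 - 133164) = 4 - √(-193157) = 4 - I*√193157 ≈ 4.0 - 439.5*I)
p + B(x) = (4 - I*√193157) + 1 = 5 - I*√193157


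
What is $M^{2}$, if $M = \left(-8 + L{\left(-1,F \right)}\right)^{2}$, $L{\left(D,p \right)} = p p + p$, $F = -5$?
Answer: $20736$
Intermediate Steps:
$L{\left(D,p \right)} = p + p^{2}$ ($L{\left(D,p \right)} = p^{2} + p = p + p^{2}$)
$M = 144$ ($M = \left(-8 - 5 \left(1 - 5\right)\right)^{2} = \left(-8 - -20\right)^{2} = \left(-8 + 20\right)^{2} = 12^{2} = 144$)
$M^{2} = 144^{2} = 20736$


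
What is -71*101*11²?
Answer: -867691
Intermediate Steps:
-71*101*11² = -7171*121 = -867691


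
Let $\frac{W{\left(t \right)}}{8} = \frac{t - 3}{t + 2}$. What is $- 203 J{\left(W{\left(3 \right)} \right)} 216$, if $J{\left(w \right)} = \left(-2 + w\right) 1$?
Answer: $87696$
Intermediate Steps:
$W{\left(t \right)} = \frac{8 \left(-3 + t\right)}{2 + t}$ ($W{\left(t \right)} = 8 \frac{t - 3}{t + 2} = 8 \frac{-3 + t}{2 + t} = \frac{8 \left(-3 + t\right)}{2 + t}$)
$J{\left(w \right)} = -2 + w$
$- 203 J{\left(W{\left(3 \right)} \right)} 216 = - 203 \left(-2 + \frac{8 \left(-3 + 3\right)}{2 + 3}\right) 216 = - 203 \left(-2 + 8 \cdot \frac{1}{5} \cdot 0\right) 216 = - 203 \left(-2 + 0\right) 216 = \left(-203\right) \left(-2\right) 216 = 406 \cdot 216 = 87696$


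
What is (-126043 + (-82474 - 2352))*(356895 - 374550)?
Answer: 3722892195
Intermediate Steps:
(-126043 + (-82474 - 2352))*(356895 - 374550) = (-126043 - 84826)*(-17655) = -210869*(-17655) = 3722892195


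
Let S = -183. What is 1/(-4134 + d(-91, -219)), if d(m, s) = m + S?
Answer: -1/4408 ≈ -0.00022686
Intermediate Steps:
d(m, s) = -183 + m (d(m, s) = m - 183 = -183 + m)
1/(-4134 + d(-91, -219)) = 1/(-4134 + (-183 - 91)) = 1/(-4134 - 274) = 1/(-4408) = -1/4408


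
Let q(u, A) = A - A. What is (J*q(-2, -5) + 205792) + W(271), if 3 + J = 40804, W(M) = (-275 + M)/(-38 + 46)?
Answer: 411583/2 ≈ 2.0579e+5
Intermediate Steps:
q(u, A) = 0
W(M) = -275/8 + M/8 (W(M) = (-275 + M)/8 = (-275 + M)*(⅛) = -275/8 + M/8)
J = 40801 (J = -3 + 40804 = 40801)
(J*q(-2, -5) + 205792) + W(271) = (40801*0 + 205792) + (-275/8 + (⅛)*271) = (0 + 205792) + (-275/8 + 271/8) = 205792 - ½ = 411583/2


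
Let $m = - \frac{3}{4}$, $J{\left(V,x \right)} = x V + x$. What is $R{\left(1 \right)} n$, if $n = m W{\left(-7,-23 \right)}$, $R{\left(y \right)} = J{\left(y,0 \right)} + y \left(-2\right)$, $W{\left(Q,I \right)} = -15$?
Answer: $- \frac{45}{2} \approx -22.5$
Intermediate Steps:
$J{\left(V,x \right)} = x + V x$ ($J{\left(V,x \right)} = V x + x = x + V x$)
$m = - \frac{3}{4}$ ($m = \left(-3\right) \frac{1}{4} = - \frac{3}{4} \approx -0.75$)
$R{\left(y \right)} = - 2 y$ ($R{\left(y \right)} = 0 \left(1 + y\right) + y \left(-2\right) = 0 - 2 y = - 2 y$)
$n = \frac{45}{4}$ ($n = \left(- \frac{3}{4}\right) \left(-15\right) = \frac{45}{4} \approx 11.25$)
$R{\left(1 \right)} n = \left(-2\right) 1 \cdot \frac{45}{4} = \left(-2\right) \frac{45}{4} = - \frac{45}{2}$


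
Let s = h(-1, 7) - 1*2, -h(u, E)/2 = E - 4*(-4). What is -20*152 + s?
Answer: -3088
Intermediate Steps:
h(u, E) = -32 - 2*E (h(u, E) = -2*(E - 4*(-4)) = -2*(E + 16) = -2*(16 + E) = -32 - 2*E)
s = -48 (s = (-32 - 2*7) - 1*2 = (-32 - 14) - 2 = -46 - 2 = -48)
-20*152 + s = -20*152 - 48 = -3040 - 48 = -3088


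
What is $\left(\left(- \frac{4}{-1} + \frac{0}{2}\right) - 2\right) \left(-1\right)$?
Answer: $-2$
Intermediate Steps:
$\left(\left(- \frac{4}{-1} + \frac{0}{2}\right) - 2\right) \left(-1\right) = \left(\left(\left(-4\right) \left(-1\right) + 0 \cdot \frac{1}{2}\right) - 2\right) \left(-1\right) = \left(\left(4 + 0\right) - 2\right) \left(-1\right) = \left(4 - 2\right) \left(-1\right) = 2 \left(-1\right) = -2$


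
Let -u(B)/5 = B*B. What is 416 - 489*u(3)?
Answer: 22421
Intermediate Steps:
u(B) = -5*B² (u(B) = -5*B*B = -5*B²)
416 - 489*u(3) = 416 - (-2445)*3² = 416 - (-2445)*9 = 416 - 489*(-45) = 416 + 22005 = 22421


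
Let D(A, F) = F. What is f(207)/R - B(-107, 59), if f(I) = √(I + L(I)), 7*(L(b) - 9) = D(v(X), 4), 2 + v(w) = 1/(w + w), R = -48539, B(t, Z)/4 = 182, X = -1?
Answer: -728 - 2*√2653/339773 ≈ -728.00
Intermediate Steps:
B(t, Z) = 728 (B(t, Z) = 4*182 = 728)
v(w) = -2 + 1/(2*w) (v(w) = -2 + 1/(w + w) = -2 + 1/(2*w))
L(b) = 67/7 (L(b) = 9 + (⅐)*4 = 9 + 4/7 = 67/7)
f(I) = √(67/7 + I) (f(I) = √(I + 67/7) = √(67/7 + I))
f(207)/R - B(-107, 59) = (√(469 + 49*207)/7)/(-48539) - 1*728 = (√(469 + 10143)/7)*(-1/48539) - 728 = (√10612/7)*(-1/48539) - 728 = ((2*√2653)/7)*(-1/48539) - 728 = (2*√2653/7)*(-1/48539) - 728 = -2*√2653/339773 - 728 = -728 - 2*√2653/339773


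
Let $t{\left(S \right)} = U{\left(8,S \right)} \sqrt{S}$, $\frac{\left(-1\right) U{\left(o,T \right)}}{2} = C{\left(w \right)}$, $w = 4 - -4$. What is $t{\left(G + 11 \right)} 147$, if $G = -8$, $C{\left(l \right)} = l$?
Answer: $- 2352 \sqrt{3} \approx -4073.8$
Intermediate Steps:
$w = 8$ ($w = 4 + 4 = 8$)
$U{\left(o,T \right)} = -16$ ($U{\left(o,T \right)} = \left(-2\right) 8 = -16$)
$t{\left(S \right)} = - 16 \sqrt{S}$
$t{\left(G + 11 \right)} 147 = - 16 \sqrt{-8 + 11} \cdot 147 = - 16 \sqrt{3} \cdot 147 = - 2352 \sqrt{3}$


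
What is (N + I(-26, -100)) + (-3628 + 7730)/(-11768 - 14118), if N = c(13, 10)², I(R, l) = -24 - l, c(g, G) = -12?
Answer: 406487/1849 ≈ 219.84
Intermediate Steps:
N = 144 (N = (-12)² = 144)
(N + I(-26, -100)) + (-3628 + 7730)/(-11768 - 14118) = (144 + (-24 - 1*(-100))) + (-3628 + 7730)/(-11768 - 14118) = (144 + (-24 + 100)) + 4102/(-25886) = (144 + 76) + 4102*(-1/25886) = 220 - 293/1849 = 406487/1849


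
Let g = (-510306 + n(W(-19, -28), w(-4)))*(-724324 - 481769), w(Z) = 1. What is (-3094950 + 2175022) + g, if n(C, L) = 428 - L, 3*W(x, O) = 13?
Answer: 614960572819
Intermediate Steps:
W(x, O) = 13/3 (W(x, O) = (1/3)*13 = 13/3)
g = 614961492747 (g = (-510306 + (428 - 1*1))*(-724324 - 481769) = (-510306 + (428 - 1))*(-1206093) = (-510306 + 427)*(-1206093) = -509879*(-1206093) = 614961492747)
(-3094950 + 2175022) + g = (-3094950 + 2175022) + 614961492747 = -919928 + 614961492747 = 614960572819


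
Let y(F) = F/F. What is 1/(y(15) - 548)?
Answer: -1/547 ≈ -0.0018282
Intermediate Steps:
y(F) = 1
1/(y(15) - 548) = 1/(1 - 548) = 1/(-547) = -1/547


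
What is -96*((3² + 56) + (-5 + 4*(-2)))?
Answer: -4992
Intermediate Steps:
-96*((3² + 56) + (-5 + 4*(-2))) = -96*((9 + 56) + (-5 - 8)) = -96*(65 - 13) = -96*52 = -4992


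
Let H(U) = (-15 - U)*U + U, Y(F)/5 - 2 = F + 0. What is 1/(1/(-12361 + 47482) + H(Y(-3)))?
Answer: 35121/1580446 ≈ 0.022222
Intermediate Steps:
Y(F) = 10 + 5*F (Y(F) = 10 + 5*(F + 0) = 10 + 5*F)
H(U) = U + U*(-15 - U) (H(U) = U*(-15 - U) + U = U + U*(-15 - U))
1/(1/(-12361 + 47482) + H(Y(-3))) = 1/(1/(-12361 + 47482) - (10 + 5*(-3))*(14 + (10 + 5*(-3)))) = 1/(1/35121 - (10 - 15)*(14 + (10 - 15))) = 1/(1/35121 - 1*(-5)*(14 - 5)) = 1/(1/35121 - 1*(-5)*9) = 1/(1/35121 + 45) = 1/(1580446/35121) = 35121/1580446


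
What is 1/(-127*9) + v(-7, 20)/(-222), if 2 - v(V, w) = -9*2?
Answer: -3847/42291 ≈ -0.090965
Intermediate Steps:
v(V, w) = 20 (v(V, w) = 2 - (-9)*2 = 2 - 1*(-18) = 2 + 18 = 20)
1/(-127*9) + v(-7, 20)/(-222) = 1/(-127*9) + 20/(-222) = -1/127*⅑ + 20*(-1/222) = -1/1143 - 10/111 = -3847/42291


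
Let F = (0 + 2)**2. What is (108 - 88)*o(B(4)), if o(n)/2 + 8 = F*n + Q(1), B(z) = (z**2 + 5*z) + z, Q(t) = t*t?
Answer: 6120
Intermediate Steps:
Q(t) = t**2
F = 4 (F = 2**2 = 4)
B(z) = z**2 + 6*z
o(n) = -14 + 8*n (o(n) = -16 + 2*(4*n + 1**2) = -16 + 2*(4*n + 1) = -16 + 2*(1 + 4*n) = -16 + (2 + 8*n) = -14 + 8*n)
(108 - 88)*o(B(4)) = (108 - 88)*(-14 + 8*(4*(6 + 4))) = 20*(-14 + 8*(4*10)) = 20*(-14 + 8*40) = 20*(-14 + 320) = 20*306 = 6120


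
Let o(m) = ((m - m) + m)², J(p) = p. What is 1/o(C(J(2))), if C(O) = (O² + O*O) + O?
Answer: 1/100 ≈ 0.010000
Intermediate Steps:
C(O) = O + 2*O² (C(O) = (O² + O²) + O = 2*O² + O = O + 2*O²)
o(m) = m² (o(m) = (0 + m)² = m²)
1/o(C(J(2))) = 1/((2*(1 + 2*2))²) = 1/((2*(1 + 4))²) = 1/((2*5)²) = 1/(10²) = 1/100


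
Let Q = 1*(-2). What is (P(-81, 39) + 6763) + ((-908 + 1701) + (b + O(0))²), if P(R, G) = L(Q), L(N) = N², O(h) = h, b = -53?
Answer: 10369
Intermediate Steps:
Q = -2
P(R, G) = 4 (P(R, G) = (-2)² = 4)
(P(-81, 39) + 6763) + ((-908 + 1701) + (b + O(0))²) = (4 + 6763) + ((-908 + 1701) + (-53 + 0)²) = 6767 + (793 + (-53)²) = 6767 + (793 + 2809) = 6767 + 3602 = 10369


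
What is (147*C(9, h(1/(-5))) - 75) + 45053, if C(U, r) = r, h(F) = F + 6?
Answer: 229153/5 ≈ 45831.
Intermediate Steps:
h(F) = 6 + F
(147*C(9, h(1/(-5))) - 75) + 45053 = (147*(6 + 1/(-5)) - 75) + 45053 = (147*(6 - 1/5) - 75) + 45053 = (147*(29/5) - 75) + 45053 = (4263/5 - 75) + 45053 = 3888/5 + 45053 = 229153/5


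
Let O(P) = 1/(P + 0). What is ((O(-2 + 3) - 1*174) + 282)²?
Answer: 11881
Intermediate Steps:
O(P) = 1/P
((O(-2 + 3) - 1*174) + 282)² = ((1/(-2 + 3) - 1*174) + 282)² = ((1/1 - 174) + 282)² = ((1 - 174) + 282)² = (-173 + 282)² = 109² = 11881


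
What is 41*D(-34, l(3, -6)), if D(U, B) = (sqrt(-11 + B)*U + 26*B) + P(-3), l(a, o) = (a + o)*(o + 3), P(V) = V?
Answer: 9471 - 1394*I*sqrt(2) ≈ 9471.0 - 1971.4*I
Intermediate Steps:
l(a, o) = (3 + o)*(a + o) (l(a, o) = (a + o)*(3 + o) = (3 + o)*(a + o))
D(U, B) = -3 + 26*B + U*sqrt(-11 + B) (D(U, B) = (sqrt(-11 + B)*U + 26*B) - 3 = (U*sqrt(-11 + B) + 26*B) - 3 = (26*B + U*sqrt(-11 + B)) - 3 = -3 + 26*B + U*sqrt(-11 + B))
41*D(-34, l(3, -6)) = 41*(-3 + 26*((-6)**2 + 3*3 + 3*(-6) + 3*(-6)) - 34*sqrt(-11 + ((-6)**2 + 3*3 + 3*(-6) + 3*(-6)))) = 41*(-3 + 26*(36 + 9 - 18 - 18) - 34*sqrt(-11 + (36 + 9 - 18 - 18))) = 41*(-3 + 26*9 - 34*sqrt(-11 + 9)) = 41*(-3 + 234 - 34*I*sqrt(2)) = 41*(231 - 34*I*sqrt(2)) = 9471 - 1394*I*sqrt(2)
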